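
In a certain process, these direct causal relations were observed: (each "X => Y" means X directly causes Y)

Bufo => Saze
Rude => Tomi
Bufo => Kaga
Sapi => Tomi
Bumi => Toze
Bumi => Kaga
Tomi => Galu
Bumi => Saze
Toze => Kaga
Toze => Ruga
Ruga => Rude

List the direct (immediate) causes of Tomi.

Rude, Sapi

Upstream contributors include Bumi, Toze, Ruga, but only Rude, Sapi feed directly into Tomi.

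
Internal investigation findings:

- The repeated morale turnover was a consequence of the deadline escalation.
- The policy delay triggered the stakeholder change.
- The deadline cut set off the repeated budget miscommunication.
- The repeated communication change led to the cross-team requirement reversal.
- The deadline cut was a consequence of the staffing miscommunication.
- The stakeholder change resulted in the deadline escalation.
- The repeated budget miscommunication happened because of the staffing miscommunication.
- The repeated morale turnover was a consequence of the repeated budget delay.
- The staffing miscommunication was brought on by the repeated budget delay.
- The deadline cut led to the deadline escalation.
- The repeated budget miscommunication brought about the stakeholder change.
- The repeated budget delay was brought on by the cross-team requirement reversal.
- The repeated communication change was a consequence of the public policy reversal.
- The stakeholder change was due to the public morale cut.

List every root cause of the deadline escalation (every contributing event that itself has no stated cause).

Tracing upstream from the deadline escalation: the deadline escalation ← the deadline cut ← the staffing miscommunication ← the repeated budget delay ← the cross-team requirement reversal ← the repeated communication change ← the public policy reversal.
A separate upstream branch: the deadline escalation ← the stakeholder change ← the public morale cut.
A separate upstream branch: the deadline escalation ← the stakeholder change ← the policy delay.
Each of those chain origins has no stated cause.

the policy delay, the public morale cut, the public policy reversal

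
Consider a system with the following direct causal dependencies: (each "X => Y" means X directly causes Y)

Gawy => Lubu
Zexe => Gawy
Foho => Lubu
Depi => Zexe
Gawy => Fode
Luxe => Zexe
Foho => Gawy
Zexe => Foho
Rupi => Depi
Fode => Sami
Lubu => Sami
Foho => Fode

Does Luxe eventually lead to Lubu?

There is a causal chain: Luxe → Zexe → Foho → Lubu.

Yes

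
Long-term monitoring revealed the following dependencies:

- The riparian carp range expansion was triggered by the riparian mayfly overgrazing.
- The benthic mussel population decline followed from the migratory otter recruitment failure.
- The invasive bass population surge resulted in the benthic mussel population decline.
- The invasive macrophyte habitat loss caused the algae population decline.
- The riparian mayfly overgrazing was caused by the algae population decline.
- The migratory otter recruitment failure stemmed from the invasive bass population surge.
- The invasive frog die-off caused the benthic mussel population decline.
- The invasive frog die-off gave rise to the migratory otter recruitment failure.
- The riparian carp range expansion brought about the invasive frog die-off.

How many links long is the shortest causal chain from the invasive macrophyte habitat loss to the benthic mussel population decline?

5

Shortest chain: the invasive macrophyte habitat loss → the algae population decline → the riparian mayfly overgrazing → the riparian carp range expansion → the invasive frog die-off → the benthic mussel population decline.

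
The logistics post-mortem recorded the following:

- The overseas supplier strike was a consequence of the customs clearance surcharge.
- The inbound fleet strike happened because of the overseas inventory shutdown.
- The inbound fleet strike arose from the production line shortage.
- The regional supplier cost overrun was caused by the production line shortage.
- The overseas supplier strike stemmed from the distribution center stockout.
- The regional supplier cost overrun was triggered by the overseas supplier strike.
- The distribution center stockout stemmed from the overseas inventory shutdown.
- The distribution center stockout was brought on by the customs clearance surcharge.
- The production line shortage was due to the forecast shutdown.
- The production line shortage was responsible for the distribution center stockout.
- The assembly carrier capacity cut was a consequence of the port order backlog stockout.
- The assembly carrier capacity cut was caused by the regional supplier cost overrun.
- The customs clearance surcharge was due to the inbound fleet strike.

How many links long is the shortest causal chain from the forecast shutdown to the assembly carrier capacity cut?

3

Shortest chain: the forecast shutdown → the production line shortage → the regional supplier cost overrun → the assembly carrier capacity cut.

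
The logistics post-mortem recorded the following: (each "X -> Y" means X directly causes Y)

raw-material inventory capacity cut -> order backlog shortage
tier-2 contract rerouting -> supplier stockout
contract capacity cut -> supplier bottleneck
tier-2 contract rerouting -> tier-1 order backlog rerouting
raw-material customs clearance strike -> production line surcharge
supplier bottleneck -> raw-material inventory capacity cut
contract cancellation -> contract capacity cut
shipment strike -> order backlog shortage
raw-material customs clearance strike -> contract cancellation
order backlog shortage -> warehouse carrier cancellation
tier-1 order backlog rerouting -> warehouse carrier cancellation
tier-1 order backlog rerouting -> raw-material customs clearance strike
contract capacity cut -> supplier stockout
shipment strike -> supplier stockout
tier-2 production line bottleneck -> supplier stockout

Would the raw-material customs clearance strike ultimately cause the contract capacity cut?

Yes

There is a causal chain: the raw-material customs clearance strike → the contract cancellation → the contract capacity cut.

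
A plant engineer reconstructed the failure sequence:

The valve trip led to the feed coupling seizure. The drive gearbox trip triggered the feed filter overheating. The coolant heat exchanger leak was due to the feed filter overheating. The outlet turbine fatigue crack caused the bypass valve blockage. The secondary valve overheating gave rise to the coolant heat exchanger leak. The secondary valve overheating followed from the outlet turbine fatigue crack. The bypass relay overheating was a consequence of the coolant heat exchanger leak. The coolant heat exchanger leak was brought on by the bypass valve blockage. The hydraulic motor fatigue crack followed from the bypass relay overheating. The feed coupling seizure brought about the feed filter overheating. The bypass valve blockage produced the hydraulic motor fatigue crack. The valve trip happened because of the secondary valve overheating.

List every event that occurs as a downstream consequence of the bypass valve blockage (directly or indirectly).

the bypass relay overheating, the coolant heat exchanger leak, the hydraulic motor fatigue crack

Direct effects: the coolant heat exchanger leak, the hydraulic motor fatigue crack.
2 steps out: the bypass relay overheating.
Not reachable from it: the outlet turbine fatigue crack, the secondary valve overheating, the valve trip, the feed coupling seizure, the feed filter overheating, the drive gearbox trip.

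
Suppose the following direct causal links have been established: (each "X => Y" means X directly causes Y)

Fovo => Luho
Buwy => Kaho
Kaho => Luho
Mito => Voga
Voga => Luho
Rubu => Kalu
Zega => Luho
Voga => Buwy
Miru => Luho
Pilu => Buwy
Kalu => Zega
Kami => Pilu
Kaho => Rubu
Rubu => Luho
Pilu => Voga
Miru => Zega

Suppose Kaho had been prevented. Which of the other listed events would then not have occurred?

Downstream of Kaho: Rubu, Kalu, Zega, Luho.
Of those, still caused via another path: Zega, Luho.
The remainder have no surviving cause.

Kalu, Rubu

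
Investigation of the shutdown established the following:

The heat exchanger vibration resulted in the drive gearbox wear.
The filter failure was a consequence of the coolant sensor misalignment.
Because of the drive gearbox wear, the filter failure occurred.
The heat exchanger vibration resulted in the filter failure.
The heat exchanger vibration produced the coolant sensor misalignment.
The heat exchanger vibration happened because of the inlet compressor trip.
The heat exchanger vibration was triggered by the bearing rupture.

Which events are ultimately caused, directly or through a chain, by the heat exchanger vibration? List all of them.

the coolant sensor misalignment, the drive gearbox wear, the filter failure

Direct effects: the drive gearbox wear, the coolant sensor misalignment, the filter failure.
Not reachable from it: the inlet compressor trip, the bearing rupture.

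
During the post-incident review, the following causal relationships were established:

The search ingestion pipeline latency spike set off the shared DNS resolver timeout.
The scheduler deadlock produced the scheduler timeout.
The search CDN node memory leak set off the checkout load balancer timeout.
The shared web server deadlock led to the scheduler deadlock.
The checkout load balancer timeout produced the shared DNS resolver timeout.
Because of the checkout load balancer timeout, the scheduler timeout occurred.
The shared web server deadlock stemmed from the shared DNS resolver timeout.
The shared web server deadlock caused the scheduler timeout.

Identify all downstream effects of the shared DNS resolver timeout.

Direct effects: the shared web server deadlock.
2 steps out: the scheduler deadlock, the scheduler timeout.
Not reachable from it: the search CDN node memory leak, the checkout load balancer timeout, the search ingestion pipeline latency spike.

the scheduler deadlock, the scheduler timeout, the shared web server deadlock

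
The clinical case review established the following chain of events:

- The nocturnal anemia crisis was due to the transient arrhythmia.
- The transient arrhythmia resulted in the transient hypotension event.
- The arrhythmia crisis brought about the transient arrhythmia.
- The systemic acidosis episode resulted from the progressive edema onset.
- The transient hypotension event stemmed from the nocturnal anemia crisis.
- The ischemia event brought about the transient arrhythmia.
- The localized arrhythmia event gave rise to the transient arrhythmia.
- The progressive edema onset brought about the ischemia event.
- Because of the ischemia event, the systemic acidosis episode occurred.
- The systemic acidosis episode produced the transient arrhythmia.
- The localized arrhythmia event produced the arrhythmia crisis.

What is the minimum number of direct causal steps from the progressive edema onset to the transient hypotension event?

3

Shortest chain: the progressive edema onset → the ischemia event → the transient arrhythmia → the transient hypotension event.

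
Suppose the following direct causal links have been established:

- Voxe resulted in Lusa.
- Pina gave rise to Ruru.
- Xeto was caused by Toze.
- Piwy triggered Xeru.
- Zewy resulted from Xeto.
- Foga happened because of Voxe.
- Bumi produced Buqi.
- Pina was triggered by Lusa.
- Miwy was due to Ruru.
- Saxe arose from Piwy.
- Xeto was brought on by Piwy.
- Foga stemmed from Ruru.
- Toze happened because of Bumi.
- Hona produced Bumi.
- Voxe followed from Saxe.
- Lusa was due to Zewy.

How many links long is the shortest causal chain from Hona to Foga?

8

Shortest chain: Hona → Bumi → Toze → Xeto → Zewy → Lusa → Pina → Ruru → Foga.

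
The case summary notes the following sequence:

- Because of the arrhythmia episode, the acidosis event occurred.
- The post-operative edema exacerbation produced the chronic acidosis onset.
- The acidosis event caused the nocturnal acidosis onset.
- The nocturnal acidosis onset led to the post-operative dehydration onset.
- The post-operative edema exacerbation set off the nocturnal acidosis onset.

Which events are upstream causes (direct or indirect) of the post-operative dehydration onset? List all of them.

Immediate cause of the post-operative dehydration onset: the nocturnal acidosis onset.
Further upstream: the post-operative edema exacerbation, the arrhythmia episode, the acidosis event.

the acidosis event, the arrhythmia episode, the nocturnal acidosis onset, the post-operative edema exacerbation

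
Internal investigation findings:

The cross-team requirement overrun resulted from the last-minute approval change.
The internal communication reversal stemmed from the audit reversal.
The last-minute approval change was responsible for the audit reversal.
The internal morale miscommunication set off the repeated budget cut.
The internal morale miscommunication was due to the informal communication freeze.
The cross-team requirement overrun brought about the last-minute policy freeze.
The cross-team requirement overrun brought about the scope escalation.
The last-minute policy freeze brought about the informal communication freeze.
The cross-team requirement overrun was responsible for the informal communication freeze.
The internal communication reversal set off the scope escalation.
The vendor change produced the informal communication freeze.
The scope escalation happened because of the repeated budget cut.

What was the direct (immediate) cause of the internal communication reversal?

the audit reversal

Upstream contributors include the last-minute approval change, but only the audit reversal feeds directly into the internal communication reversal.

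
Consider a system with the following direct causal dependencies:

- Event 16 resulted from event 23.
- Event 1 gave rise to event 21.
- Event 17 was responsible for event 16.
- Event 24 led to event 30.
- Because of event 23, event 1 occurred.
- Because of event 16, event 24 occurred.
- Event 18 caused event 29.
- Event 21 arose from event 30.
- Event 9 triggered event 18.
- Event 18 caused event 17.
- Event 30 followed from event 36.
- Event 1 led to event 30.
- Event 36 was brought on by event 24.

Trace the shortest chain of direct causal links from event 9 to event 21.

event 9 → event 18
event 18 → event 17
event 17 → event 16
event 16 → event 24
event 24 → event 30
event 30 → event 21
Length: 6 steps.

event 9 → event 18 → event 17 → event 16 → event 24 → event 30 → event 21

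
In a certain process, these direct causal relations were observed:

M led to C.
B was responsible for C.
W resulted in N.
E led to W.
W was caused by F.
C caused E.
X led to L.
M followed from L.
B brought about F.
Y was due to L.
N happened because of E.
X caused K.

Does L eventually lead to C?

Yes

There is a causal chain: L → M → C.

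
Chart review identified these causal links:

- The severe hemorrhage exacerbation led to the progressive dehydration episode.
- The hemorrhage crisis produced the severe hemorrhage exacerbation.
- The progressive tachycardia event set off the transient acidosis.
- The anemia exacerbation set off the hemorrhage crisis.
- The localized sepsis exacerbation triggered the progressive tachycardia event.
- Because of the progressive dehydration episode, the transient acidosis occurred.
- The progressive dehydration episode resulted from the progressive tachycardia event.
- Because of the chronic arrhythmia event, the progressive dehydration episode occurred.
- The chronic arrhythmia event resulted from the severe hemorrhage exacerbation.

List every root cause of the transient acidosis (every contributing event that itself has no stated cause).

the anemia exacerbation, the localized sepsis exacerbation

Tracing upstream from the transient acidosis: the transient acidosis ← the progressive dehydration episode ← the severe hemorrhage exacerbation ← the hemorrhage crisis ← the anemia exacerbation.
A separate upstream branch: the transient acidosis ← the progressive tachycardia event ← the localized sepsis exacerbation.
Each of those chain origins has no stated cause.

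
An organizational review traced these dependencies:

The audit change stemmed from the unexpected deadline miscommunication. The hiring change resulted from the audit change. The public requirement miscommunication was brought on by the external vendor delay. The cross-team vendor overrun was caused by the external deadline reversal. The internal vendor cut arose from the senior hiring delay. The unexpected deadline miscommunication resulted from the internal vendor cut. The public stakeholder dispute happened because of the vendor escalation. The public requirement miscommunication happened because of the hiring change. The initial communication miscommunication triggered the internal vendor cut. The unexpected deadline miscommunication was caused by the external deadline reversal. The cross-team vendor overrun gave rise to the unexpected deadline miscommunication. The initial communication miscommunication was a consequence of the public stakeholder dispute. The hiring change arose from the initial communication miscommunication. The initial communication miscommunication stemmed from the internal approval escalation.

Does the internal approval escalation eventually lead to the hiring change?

Yes

There is a causal chain: the internal approval escalation → the initial communication miscommunication → the hiring change.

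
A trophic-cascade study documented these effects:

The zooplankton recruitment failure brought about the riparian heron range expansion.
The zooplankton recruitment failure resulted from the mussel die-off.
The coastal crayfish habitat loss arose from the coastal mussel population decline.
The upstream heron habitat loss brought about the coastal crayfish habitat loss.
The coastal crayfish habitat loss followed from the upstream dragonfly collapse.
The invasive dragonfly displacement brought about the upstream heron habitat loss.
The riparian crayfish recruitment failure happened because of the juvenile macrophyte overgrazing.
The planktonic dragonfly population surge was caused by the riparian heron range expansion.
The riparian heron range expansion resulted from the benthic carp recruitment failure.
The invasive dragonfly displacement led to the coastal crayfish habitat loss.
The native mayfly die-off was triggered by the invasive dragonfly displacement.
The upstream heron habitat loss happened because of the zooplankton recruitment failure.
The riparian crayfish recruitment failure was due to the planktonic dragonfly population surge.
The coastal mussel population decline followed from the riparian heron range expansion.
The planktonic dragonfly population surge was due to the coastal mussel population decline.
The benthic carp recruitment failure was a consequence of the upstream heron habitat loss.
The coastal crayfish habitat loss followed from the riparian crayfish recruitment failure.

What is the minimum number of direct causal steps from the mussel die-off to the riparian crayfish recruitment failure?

4

Shortest chain: the mussel die-off → the zooplankton recruitment failure → the riparian heron range expansion → the planktonic dragonfly population surge → the riparian crayfish recruitment failure.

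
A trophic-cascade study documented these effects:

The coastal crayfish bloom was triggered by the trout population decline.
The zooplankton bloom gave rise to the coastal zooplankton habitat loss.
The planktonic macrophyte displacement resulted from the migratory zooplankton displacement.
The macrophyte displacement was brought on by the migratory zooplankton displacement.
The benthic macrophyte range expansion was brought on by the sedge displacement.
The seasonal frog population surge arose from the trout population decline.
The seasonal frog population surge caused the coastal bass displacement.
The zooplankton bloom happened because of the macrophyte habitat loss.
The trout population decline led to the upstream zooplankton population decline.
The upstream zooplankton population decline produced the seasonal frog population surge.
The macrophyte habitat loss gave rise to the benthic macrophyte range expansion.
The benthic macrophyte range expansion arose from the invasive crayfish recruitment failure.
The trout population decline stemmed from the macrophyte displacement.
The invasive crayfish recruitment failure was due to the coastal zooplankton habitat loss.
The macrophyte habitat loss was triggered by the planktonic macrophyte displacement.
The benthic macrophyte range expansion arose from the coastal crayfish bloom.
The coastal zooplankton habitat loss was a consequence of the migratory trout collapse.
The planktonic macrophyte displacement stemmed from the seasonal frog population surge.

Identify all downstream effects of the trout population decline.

Direct effects: the coastal crayfish bloom, the upstream zooplankton population decline, the seasonal frog population surge.
2 steps out: the coastal bass displacement, the planktonic macrophyte displacement, the benthic macrophyte range expansion.
3 steps out: the macrophyte habitat loss.
4 steps out: the zooplankton bloom.
5 steps out: the coastal zooplankton habitat loss.
6 steps out: the invasive crayfish recruitment failure.
Not reachable from it: the migratory zooplankton displacement, the migratory trout collapse, the macrophyte displacement, the sedge displacement.

the benthic macrophyte range expansion, the coastal bass displacement, the coastal crayfish bloom, the coastal zooplankton habitat loss, the invasive crayfish recruitment failure, the macrophyte habitat loss, the planktonic macrophyte displacement, the seasonal frog population surge, the upstream zooplankton population decline, the zooplankton bloom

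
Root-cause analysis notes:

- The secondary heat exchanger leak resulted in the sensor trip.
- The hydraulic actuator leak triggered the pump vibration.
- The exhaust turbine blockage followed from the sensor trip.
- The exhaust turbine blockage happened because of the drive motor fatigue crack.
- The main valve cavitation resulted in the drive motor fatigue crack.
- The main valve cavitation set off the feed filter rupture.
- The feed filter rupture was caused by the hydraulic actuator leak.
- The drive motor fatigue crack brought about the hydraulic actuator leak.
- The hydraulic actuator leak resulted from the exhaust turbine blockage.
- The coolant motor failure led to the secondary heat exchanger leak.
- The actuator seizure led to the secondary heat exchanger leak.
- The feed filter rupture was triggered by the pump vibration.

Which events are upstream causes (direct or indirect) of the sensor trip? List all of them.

the actuator seizure, the coolant motor failure, the secondary heat exchanger leak

Immediate cause of the sensor trip: the secondary heat exchanger leak.
Further upstream: the coolant motor failure, the actuator seizure.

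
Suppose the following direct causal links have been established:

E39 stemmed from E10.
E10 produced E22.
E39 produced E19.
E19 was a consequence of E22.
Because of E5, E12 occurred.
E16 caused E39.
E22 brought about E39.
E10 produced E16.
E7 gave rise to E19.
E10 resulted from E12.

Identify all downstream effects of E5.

Direct effects: E12.
2 steps out: E10.
3 steps out: E16, E22, E39.
4 steps out: E19.
Not reachable from it: E7.

E10, E12, E16, E19, E22, E39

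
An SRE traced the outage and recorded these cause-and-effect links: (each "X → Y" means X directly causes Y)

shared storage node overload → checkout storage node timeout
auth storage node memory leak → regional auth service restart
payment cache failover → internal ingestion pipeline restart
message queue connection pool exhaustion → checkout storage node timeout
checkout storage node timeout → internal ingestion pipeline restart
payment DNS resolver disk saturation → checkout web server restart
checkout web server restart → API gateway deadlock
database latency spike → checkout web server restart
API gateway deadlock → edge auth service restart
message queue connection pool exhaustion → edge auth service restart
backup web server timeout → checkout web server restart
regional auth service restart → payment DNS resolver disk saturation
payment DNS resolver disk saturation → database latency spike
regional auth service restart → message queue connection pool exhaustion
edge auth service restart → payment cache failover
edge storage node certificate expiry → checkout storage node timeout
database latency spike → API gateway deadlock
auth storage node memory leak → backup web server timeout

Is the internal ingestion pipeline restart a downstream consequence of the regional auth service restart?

Yes

There is a causal chain: the regional auth service restart → the message queue connection pool exhaustion → the checkout storage node timeout → the internal ingestion pipeline restart.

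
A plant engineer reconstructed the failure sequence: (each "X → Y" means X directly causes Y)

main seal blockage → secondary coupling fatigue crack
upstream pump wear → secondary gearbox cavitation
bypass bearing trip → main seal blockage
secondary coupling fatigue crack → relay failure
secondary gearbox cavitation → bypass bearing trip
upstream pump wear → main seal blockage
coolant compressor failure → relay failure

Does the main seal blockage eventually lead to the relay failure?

There is a causal chain: the main seal blockage → the secondary coupling fatigue crack → the relay failure.

Yes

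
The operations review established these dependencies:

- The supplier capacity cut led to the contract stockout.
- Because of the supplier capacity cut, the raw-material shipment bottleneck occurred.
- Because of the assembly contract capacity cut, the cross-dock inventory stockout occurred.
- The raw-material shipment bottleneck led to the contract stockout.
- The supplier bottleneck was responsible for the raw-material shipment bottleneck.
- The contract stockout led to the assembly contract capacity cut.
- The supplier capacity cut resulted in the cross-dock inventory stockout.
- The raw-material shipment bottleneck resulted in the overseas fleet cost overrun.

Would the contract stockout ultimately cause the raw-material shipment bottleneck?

The contract stockout leads to the assembly contract capacity cut, the cross-dock inventory stockout; the raw-material shipment bottleneck is not among them.

No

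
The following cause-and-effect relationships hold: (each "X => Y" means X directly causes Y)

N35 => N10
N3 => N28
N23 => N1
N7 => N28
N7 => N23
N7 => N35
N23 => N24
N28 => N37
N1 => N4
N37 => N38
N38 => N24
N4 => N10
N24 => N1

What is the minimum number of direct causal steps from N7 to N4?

3

Shortest chain: N7 → N23 → N1 → N4.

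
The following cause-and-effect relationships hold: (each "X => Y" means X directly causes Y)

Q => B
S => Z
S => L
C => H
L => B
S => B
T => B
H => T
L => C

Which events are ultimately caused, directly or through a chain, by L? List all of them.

B, C, H, T

Direct effects: C, B.
2 steps out: H.
3 steps out: T.
Not reachable from it: S, Z, Q.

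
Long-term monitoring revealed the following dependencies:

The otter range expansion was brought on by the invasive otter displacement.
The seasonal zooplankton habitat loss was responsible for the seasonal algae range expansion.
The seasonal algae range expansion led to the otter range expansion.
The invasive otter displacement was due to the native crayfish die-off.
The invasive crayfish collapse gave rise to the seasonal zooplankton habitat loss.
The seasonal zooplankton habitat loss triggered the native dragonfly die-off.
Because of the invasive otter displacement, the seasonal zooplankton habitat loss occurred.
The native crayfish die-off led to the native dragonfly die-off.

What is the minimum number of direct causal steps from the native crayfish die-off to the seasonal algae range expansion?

3

Shortest chain: the native crayfish die-off → the invasive otter displacement → the seasonal zooplankton habitat loss → the seasonal algae range expansion.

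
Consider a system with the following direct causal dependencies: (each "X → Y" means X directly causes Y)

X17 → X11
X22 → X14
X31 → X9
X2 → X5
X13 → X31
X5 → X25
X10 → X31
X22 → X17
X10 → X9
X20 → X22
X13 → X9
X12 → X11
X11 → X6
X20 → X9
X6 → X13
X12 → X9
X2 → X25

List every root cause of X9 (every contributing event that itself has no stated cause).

X10, X12, X20

Tracing upstream from X9: X9 ← X20.
A separate upstream branch: X9 ← X12.
A separate upstream branch: X9 ← X10.
Each of those chain origins has no stated cause.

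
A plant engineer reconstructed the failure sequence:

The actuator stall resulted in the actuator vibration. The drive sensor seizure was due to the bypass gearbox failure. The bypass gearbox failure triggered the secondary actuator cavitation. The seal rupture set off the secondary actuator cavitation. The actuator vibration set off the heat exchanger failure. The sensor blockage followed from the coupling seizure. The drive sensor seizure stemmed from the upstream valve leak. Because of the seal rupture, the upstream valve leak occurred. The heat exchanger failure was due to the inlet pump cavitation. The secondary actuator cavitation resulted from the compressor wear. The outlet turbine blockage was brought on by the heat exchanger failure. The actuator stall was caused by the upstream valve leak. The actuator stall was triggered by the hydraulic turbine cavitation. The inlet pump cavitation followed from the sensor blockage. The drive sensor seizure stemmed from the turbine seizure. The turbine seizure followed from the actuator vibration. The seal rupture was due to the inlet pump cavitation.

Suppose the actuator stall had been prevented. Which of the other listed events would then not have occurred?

Downstream of the actuator stall: the actuator vibration, the turbine seizure, the heat exchanger failure, the outlet turbine blockage, the drive sensor seizure.
Of those, still caused via another path: the heat exchanger failure, the outlet turbine blockage, the drive sensor seizure.
The remainder have no surviving cause.

the actuator vibration, the turbine seizure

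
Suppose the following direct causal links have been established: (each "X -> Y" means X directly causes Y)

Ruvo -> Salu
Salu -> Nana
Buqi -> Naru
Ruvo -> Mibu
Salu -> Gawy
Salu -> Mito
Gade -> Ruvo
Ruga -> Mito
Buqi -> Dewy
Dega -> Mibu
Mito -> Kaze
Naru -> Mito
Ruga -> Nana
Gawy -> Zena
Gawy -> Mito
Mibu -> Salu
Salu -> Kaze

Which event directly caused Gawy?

Upstream contributors include Gade, Ruvo, Dega, Mibu, but only Salu feeds directly into Gawy.

Salu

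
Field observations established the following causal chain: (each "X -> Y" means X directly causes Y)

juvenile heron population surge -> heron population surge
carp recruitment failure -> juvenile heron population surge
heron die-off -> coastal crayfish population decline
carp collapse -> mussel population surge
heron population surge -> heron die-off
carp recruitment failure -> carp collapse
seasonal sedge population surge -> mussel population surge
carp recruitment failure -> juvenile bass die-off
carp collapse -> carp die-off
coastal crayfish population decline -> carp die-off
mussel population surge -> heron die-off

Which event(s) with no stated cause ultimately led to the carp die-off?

Tracing upstream from the carp die-off: the carp die-off ← the carp collapse ← the carp recruitment failure.
A separate upstream branch: the carp die-off ← the coastal crayfish population decline ← the heron die-off ← the mussel population surge ← the seasonal sedge population surge.
Each of those chain origins has no stated cause.

the carp recruitment failure, the seasonal sedge population surge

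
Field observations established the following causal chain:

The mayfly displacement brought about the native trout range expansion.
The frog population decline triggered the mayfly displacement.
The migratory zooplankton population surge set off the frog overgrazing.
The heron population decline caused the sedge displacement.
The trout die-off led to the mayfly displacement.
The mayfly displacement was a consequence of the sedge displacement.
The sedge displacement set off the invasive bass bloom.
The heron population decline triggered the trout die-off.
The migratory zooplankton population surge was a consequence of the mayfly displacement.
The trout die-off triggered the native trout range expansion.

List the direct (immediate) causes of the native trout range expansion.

the mayfly displacement, the trout die-off

Upstream contributors include the heron population decline, the sedge displacement, the frog population decline, but only the mayfly displacement, the trout die-off feed directly into the native trout range expansion.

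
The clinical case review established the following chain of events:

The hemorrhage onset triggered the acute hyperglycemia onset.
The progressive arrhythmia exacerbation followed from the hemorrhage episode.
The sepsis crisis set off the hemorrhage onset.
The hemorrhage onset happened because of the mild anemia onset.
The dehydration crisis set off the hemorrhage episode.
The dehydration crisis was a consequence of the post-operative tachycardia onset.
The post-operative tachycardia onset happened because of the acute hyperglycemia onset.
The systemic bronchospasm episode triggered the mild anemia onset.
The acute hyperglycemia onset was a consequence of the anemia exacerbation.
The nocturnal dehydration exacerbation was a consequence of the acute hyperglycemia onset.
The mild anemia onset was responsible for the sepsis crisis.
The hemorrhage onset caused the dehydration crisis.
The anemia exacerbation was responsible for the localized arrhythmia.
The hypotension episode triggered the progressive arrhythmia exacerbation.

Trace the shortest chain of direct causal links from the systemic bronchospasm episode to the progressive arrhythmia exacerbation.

the systemic bronchospasm episode → the mild anemia onset
the mild anemia onset → the hemorrhage onset
the hemorrhage onset → the dehydration crisis
the dehydration crisis → the hemorrhage episode
the hemorrhage episode → the progressive arrhythmia exacerbation
Length: 5 steps.

the systemic bronchospasm episode → the mild anemia onset → the hemorrhage onset → the dehydration crisis → the hemorrhage episode → the progressive arrhythmia exacerbation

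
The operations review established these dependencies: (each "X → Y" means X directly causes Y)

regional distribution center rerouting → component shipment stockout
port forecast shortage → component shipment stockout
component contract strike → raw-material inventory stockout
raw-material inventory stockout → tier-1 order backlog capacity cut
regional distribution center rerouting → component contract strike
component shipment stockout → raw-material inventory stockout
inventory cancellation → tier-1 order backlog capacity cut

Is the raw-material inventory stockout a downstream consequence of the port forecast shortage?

There is a causal chain: the port forecast shortage → the component shipment stockout → the raw-material inventory stockout.

Yes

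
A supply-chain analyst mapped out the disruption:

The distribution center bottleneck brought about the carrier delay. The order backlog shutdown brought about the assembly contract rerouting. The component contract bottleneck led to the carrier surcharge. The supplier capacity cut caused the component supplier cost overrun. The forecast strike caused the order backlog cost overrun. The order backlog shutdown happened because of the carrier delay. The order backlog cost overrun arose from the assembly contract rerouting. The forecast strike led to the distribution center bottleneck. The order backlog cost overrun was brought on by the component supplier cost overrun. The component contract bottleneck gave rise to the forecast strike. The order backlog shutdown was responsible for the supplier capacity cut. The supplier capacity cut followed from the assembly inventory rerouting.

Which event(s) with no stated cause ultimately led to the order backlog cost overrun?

Tracing upstream from the order backlog cost overrun: the order backlog cost overrun ← the forecast strike ← the component contract bottleneck.
A separate upstream branch: the order backlog cost overrun ← the component supplier cost overrun ← the supplier capacity cut ← the assembly inventory rerouting.
Each of those chain origins has no stated cause.

the assembly inventory rerouting, the component contract bottleneck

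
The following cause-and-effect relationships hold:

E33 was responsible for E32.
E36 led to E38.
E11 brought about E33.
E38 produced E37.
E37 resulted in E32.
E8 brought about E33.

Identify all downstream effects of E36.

E32, E37, E38

Direct effects: E38.
2 steps out: E37.
3 steps out: E32.
Not reachable from it: E8, E11, E33.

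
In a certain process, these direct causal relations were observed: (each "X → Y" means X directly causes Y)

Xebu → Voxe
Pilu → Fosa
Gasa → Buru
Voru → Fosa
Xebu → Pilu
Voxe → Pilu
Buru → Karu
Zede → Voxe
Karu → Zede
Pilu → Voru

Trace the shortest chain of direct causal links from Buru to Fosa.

Buru → Karu
Karu → Zede
Zede → Voxe
Voxe → Pilu
Pilu → Fosa
Length: 5 steps.

Buru → Karu → Zede → Voxe → Pilu → Fosa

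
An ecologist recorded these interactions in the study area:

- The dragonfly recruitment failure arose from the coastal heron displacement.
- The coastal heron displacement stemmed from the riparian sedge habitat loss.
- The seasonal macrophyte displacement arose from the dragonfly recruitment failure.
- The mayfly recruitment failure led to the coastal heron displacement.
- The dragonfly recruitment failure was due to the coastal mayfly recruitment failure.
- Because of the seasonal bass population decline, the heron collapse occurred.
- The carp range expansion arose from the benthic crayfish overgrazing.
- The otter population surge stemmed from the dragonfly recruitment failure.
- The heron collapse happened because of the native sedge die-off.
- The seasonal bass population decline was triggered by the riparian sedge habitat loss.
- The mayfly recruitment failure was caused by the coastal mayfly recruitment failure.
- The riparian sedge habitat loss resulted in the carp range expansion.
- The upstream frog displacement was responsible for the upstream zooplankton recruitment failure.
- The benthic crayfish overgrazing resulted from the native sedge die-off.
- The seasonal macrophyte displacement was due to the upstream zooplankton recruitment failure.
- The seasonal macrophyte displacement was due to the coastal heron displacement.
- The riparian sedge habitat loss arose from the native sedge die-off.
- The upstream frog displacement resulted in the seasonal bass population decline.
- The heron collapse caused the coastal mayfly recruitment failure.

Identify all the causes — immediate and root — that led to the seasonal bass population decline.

the native sedge die-off, the riparian sedge habitat loss, the upstream frog displacement

Immediate causes of the seasonal bass population decline: the upstream frog displacement, the riparian sedge habitat loss.
Further upstream: the native sedge die-off.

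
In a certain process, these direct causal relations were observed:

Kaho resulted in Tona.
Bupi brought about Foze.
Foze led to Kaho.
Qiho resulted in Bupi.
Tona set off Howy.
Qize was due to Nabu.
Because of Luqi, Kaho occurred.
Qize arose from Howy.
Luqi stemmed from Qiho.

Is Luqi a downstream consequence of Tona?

Tona leads to Howy, Qize; Luqi is not among them.

No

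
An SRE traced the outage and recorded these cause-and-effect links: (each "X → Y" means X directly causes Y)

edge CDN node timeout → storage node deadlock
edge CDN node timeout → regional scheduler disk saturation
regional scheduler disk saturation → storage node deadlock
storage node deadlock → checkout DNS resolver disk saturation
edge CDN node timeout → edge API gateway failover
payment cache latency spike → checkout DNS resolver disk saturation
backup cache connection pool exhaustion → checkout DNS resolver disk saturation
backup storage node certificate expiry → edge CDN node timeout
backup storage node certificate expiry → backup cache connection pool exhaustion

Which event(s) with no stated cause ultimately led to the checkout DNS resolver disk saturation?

Tracing upstream from the checkout DNS resolver disk saturation: the checkout DNS resolver disk saturation ← the backup cache connection pool exhaustion ← the backup storage node certificate expiry.
A separate upstream branch: the checkout DNS resolver disk saturation ← the payment cache latency spike.
Each of those chain origins has no stated cause.

the backup storage node certificate expiry, the payment cache latency spike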